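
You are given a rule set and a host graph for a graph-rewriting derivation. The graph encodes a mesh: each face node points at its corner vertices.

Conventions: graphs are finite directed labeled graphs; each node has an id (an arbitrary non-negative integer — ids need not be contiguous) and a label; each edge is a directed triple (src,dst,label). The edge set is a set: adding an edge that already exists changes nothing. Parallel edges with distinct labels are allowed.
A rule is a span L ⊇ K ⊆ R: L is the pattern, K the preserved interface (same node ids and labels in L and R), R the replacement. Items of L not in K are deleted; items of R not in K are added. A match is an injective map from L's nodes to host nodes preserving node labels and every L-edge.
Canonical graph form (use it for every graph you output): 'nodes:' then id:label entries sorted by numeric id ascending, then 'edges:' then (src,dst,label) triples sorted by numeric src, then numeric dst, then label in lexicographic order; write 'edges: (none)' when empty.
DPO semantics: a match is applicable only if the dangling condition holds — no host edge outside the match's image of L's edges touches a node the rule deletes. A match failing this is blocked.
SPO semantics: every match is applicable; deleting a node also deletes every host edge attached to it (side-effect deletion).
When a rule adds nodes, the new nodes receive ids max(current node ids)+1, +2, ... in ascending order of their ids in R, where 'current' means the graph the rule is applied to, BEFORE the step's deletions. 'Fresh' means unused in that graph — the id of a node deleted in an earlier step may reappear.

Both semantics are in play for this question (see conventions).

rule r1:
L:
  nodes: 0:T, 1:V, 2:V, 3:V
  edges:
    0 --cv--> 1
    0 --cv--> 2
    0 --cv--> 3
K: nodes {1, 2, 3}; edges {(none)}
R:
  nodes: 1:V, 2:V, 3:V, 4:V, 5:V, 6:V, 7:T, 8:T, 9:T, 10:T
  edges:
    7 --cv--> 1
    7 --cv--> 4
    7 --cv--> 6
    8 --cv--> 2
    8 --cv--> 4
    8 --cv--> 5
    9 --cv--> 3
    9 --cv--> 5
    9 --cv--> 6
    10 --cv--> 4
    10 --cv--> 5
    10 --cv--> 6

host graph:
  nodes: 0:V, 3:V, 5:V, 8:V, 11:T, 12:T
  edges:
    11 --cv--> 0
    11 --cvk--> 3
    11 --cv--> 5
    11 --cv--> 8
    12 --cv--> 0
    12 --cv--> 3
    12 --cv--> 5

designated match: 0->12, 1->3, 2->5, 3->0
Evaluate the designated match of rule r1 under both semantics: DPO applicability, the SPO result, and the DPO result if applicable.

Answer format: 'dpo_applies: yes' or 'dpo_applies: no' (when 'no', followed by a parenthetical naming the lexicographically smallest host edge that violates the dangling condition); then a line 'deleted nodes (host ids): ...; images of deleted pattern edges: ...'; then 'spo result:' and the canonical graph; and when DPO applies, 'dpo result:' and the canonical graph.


dpo_applies: yes
deleted nodes (host ids): 12; images of deleted pattern edges: (12,0,cv); (12,3,cv); (12,5,cv)
spo result:
nodes: 0:V, 3:V, 5:V, 8:V, 11:T, 13:V, 14:V, 15:V, 16:T, 17:T, 18:T, 19:T
edges: (11,0,cv); (11,3,cvk); (11,5,cv); (11,8,cv); (16,3,cv); (16,13,cv); (16,15,cv); (17,5,cv); (17,13,cv); (17,14,cv); (18,0,cv); (18,14,cv); (18,15,cv); (19,13,cv); (19,14,cv); (19,15,cv)
dpo result:
nodes: 0:V, 3:V, 5:V, 8:V, 11:T, 13:V, 14:V, 15:V, 16:T, 17:T, 18:T, 19:T
edges: (11,0,cv); (11,3,cvk); (11,5,cv); (11,8,cv); (16,3,cv); (16,13,cv); (16,15,cv); (17,5,cv); (17,13,cv); (17,14,cv); (18,0,cv); (18,14,cv); (18,15,cv); (19,13,cv); (19,14,cv); (19,15,cv)


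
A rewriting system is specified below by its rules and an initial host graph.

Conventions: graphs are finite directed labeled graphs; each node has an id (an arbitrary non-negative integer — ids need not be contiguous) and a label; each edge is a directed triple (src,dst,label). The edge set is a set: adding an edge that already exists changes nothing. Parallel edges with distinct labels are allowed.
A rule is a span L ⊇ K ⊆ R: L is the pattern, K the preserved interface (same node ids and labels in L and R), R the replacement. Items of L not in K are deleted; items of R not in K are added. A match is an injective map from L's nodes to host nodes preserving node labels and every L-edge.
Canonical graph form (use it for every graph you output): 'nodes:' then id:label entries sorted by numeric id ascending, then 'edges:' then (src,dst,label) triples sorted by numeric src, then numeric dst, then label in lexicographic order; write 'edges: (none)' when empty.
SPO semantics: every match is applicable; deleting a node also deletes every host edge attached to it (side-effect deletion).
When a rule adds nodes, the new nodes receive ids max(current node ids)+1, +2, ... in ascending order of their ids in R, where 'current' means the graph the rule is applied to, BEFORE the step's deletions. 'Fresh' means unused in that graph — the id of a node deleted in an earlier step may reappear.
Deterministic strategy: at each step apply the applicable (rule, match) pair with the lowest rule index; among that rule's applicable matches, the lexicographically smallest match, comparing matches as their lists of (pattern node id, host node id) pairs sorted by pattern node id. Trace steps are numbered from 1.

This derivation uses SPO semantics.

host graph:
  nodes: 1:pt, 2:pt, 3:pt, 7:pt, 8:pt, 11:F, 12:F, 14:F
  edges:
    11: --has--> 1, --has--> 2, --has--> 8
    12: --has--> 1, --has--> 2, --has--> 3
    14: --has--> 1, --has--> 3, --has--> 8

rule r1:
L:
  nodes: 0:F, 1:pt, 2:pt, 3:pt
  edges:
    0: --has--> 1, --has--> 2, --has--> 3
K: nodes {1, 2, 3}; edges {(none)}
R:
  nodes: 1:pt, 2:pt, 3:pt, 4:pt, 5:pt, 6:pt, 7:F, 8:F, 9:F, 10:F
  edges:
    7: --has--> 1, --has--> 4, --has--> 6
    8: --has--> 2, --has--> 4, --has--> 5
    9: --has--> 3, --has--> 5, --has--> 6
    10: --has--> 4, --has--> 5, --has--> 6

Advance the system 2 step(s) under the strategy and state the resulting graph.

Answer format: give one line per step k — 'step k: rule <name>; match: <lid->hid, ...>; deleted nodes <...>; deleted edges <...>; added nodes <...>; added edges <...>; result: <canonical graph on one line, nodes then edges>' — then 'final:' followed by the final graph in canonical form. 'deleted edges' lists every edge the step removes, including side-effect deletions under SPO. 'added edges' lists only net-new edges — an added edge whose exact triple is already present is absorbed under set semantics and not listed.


step 1: rule r1; match: 0->11, 1->1, 2->2, 3->8; deleted nodes 11; deleted edges (11,1,has); (11,2,has); (11,8,has); added nodes 15, 16, 17, 18, 19, 20, 21; added edges (18,1,has); (18,15,has); (18,17,has); (19,2,has); (19,15,has); (19,16,has); (20,8,has); (20,16,has); (20,17,has); (21,15,has); (21,16,has); (21,17,has); result: nodes: 1:pt, 2:pt, 3:pt, 7:pt, 8:pt, 12:F, 14:F, 15:pt, 16:pt, 17:pt, 18:F, 19:F, 20:F, 21:F edges: (12,1,has); (12,2,has); (12,3,has); (14,1,has); (14,3,has); (14,8,has); (18,1,has); (18,15,has); (18,17,has); (19,2,has); (19,15,has); (19,16,has); (20,8,has); (20,16,has); (20,17,has); (21,15,has); (21,16,has); (21,17,has)
step 2: rule r1; match: 0->12, 1->1, 2->2, 3->3; deleted nodes 12; deleted edges (12,1,has); (12,2,has); (12,3,has); added nodes 22, 23, 24, 25, 26, 27, 28; added edges (25,1,has); (25,22,has); (25,24,has); (26,2,has); (26,22,has); (26,23,has); (27,3,has); (27,23,has); (27,24,has); (28,22,has); (28,23,has); (28,24,has); result: nodes: 1:pt, 2:pt, 3:pt, 7:pt, 8:pt, 14:F, 15:pt, 16:pt, 17:pt, 18:F, 19:F, 20:F, 21:F, 22:pt, 23:pt, 24:pt, 25:F, 26:F, 27:F, 28:F edges: (14,1,has); (14,3,has); (14,8,has); (18,1,has); (18,15,has); (18,17,has); (19,2,has); (19,15,has); (19,16,has); (20,8,has); (20,16,has); (20,17,has); (21,15,has); (21,16,has); (21,17,has); (25,1,has); (25,22,has); (25,24,has); (26,2,has); (26,22,has); (26,23,has); (27,3,has); (27,23,has); (27,24,has); (28,22,has); (28,23,has); (28,24,has)
final:
nodes: 1:pt, 2:pt, 3:pt, 7:pt, 8:pt, 14:F, 15:pt, 16:pt, 17:pt, 18:F, 19:F, 20:F, 21:F, 22:pt, 23:pt, 24:pt, 25:F, 26:F, 27:F, 28:F
edges: (14,1,has); (14,3,has); (14,8,has); (18,1,has); (18,15,has); (18,17,has); (19,2,has); (19,15,has); (19,16,has); (20,8,has); (20,16,has); (20,17,has); (21,15,has); (21,16,has); (21,17,has); (25,1,has); (25,22,has); (25,24,has); (26,2,has); (26,22,has); (26,23,has); (27,3,has); (27,23,has); (27,24,has); (28,22,has); (28,23,has); (28,24,has)


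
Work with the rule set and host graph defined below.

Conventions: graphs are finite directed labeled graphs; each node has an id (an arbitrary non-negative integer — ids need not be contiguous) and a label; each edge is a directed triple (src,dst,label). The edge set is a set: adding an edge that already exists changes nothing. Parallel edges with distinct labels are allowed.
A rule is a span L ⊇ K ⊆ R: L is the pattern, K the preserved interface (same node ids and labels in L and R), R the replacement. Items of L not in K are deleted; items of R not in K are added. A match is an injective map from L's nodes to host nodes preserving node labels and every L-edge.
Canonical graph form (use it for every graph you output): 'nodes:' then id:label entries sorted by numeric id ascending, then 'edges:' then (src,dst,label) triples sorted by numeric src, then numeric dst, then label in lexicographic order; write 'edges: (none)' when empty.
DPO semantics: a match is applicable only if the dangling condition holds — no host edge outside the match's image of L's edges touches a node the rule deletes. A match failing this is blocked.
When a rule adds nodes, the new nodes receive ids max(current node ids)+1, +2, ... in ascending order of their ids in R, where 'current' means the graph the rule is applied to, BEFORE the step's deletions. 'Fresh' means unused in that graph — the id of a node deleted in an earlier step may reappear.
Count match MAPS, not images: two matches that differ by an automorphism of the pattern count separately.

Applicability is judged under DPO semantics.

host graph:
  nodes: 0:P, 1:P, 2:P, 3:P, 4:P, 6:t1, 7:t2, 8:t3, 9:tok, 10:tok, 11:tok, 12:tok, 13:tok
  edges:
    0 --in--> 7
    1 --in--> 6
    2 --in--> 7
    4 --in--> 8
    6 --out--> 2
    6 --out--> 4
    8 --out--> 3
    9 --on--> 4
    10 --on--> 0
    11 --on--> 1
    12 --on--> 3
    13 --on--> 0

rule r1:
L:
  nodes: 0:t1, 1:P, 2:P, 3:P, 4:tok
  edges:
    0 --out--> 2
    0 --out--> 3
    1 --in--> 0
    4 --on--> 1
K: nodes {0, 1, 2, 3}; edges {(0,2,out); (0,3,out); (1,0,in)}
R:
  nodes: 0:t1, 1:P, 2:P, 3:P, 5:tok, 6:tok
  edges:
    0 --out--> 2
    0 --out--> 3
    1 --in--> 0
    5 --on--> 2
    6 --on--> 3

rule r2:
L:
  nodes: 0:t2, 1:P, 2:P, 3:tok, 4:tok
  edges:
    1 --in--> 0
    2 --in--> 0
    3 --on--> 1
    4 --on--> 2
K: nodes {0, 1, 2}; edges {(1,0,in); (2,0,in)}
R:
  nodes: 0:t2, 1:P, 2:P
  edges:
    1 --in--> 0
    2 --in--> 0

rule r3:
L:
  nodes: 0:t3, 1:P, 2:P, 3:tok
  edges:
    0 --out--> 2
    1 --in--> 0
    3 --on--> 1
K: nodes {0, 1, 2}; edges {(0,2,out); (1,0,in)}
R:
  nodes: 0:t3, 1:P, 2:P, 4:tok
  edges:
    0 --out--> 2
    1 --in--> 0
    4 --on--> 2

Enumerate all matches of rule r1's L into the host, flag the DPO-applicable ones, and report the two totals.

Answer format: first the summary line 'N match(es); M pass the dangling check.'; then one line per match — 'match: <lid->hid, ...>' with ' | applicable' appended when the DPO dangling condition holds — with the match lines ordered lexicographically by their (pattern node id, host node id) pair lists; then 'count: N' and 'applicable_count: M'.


2 match(es); 2 pass the dangling check.
match: 0->6, 1->1, 2->2, 3->4, 4->11 | applicable
match: 0->6, 1->1, 2->4, 3->2, 4->11 | applicable
count: 2
applicable_count: 2


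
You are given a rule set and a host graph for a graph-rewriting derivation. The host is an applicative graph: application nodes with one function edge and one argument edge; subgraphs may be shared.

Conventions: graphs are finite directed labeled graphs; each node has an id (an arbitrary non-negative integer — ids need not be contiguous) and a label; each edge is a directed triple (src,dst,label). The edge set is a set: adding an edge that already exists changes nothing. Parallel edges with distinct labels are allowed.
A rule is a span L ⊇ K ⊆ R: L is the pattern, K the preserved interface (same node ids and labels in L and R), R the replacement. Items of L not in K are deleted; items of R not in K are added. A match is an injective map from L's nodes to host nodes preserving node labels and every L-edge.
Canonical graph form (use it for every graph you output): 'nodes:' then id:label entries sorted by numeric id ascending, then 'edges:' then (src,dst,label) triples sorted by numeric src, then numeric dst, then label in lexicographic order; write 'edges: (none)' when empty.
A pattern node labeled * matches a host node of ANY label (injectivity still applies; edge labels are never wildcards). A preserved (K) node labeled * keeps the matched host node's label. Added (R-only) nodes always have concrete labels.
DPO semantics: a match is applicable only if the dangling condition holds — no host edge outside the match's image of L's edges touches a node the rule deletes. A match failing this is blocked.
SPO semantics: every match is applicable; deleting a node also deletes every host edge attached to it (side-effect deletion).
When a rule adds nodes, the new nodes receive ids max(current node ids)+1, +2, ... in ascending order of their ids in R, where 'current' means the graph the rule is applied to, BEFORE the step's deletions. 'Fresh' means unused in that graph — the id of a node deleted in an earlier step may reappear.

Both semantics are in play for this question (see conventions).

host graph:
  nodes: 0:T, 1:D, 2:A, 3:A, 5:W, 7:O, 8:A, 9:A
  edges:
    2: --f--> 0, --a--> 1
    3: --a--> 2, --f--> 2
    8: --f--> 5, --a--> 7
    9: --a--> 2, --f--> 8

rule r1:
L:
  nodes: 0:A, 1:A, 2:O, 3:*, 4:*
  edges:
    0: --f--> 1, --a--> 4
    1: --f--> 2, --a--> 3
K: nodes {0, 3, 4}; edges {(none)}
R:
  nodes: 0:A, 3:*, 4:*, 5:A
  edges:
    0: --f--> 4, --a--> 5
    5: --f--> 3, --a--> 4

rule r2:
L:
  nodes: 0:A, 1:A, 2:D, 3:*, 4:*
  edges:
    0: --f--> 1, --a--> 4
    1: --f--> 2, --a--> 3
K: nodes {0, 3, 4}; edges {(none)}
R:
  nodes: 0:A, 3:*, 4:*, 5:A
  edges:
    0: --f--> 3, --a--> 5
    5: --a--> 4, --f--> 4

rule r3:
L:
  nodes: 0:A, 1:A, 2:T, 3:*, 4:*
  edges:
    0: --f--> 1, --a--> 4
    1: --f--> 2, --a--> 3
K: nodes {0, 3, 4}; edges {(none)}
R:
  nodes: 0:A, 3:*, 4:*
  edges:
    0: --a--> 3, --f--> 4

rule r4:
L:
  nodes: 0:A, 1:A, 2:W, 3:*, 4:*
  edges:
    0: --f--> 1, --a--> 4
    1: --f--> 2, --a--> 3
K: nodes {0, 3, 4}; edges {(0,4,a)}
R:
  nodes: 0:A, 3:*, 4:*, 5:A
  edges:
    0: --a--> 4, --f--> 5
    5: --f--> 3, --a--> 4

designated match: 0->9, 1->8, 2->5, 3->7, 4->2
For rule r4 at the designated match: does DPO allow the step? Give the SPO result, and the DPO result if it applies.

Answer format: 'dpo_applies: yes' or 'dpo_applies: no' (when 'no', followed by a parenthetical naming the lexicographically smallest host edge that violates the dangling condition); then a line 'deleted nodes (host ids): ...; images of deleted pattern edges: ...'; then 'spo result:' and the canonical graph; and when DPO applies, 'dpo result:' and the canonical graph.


dpo_applies: yes
deleted nodes (host ids): 5, 8; images of deleted pattern edges: (8,5,f); (8,7,a); (9,8,f)
spo result:
nodes: 0:T, 1:D, 2:A, 3:A, 7:O, 9:A, 10:A
edges: (2,0,f); (2,1,a); (3,2,a); (3,2,f); (9,2,a); (9,10,f); (10,2,a); (10,7,f)
dpo result:
nodes: 0:T, 1:D, 2:A, 3:A, 7:O, 9:A, 10:A
edges: (2,0,f); (2,1,a); (3,2,a); (3,2,f); (9,2,a); (9,10,f); (10,2,a); (10,7,f)


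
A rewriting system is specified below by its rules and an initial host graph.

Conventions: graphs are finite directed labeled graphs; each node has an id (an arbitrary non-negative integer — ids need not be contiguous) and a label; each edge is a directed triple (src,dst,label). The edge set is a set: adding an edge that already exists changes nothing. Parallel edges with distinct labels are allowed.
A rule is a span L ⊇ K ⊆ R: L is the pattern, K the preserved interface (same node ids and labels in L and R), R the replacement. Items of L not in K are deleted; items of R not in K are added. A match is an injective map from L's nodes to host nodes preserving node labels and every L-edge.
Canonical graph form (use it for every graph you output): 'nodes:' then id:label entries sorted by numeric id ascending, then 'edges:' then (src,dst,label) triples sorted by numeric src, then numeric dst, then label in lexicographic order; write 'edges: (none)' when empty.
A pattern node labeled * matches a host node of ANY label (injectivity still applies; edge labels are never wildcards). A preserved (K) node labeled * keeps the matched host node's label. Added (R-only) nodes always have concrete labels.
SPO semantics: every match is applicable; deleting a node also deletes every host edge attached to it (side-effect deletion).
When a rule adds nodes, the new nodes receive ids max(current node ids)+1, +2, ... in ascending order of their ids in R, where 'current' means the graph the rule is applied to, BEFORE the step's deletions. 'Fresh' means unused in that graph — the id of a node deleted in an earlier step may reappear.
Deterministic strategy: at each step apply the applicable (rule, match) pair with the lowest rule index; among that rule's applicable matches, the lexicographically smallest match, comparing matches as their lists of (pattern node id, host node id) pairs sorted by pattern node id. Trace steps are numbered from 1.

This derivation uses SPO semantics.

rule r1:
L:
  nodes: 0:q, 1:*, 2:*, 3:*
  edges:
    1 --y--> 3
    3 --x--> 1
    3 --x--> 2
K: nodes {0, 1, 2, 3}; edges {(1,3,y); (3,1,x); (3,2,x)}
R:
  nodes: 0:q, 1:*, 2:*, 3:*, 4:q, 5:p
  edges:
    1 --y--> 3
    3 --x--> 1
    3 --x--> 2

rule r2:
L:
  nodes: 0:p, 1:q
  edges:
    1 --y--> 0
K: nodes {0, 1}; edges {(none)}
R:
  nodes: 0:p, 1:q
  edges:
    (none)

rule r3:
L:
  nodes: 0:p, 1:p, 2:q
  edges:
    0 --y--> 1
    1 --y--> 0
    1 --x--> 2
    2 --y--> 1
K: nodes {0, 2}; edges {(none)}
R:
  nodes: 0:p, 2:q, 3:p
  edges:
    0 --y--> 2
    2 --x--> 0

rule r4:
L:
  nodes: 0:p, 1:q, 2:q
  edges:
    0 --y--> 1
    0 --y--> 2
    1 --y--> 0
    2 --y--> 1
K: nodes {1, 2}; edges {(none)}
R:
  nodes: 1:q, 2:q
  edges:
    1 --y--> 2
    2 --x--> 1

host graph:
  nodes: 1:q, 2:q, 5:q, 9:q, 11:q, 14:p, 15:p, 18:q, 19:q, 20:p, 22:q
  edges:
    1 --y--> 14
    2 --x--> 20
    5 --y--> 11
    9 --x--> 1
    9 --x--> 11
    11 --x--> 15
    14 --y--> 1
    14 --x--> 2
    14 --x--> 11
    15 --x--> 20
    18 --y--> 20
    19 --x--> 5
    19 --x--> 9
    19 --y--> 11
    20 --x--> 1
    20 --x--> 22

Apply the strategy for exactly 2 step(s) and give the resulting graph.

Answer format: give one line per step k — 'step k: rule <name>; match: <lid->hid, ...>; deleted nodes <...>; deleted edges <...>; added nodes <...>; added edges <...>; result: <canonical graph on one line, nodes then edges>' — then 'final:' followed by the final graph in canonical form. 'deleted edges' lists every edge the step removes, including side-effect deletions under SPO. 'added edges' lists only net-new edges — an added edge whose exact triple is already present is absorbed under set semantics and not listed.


step 1: rule r2; match: 0->14, 1->1; deleted nodes (none); deleted edges (1,14,y); added nodes (none); added edges (none); result: nodes: 1:q, 2:q, 5:q, 9:q, 11:q, 14:p, 15:p, 18:q, 19:q, 20:p, 22:q edges: (2,20,x); (5,11,y); (9,1,x); (9,11,x); (11,15,x); (14,1,y); (14,2,x); (14,11,x); (15,20,x); (18,20,y); (19,5,x); (19,9,x); (19,11,y); (20,1,x); (20,22,x)
step 2: rule r2; match: 0->20, 1->18; deleted nodes (none); deleted edges (18,20,y); added nodes (none); added edges (none); result: nodes: 1:q, 2:q, 5:q, 9:q, 11:q, 14:p, 15:p, 18:q, 19:q, 20:p, 22:q edges: (2,20,x); (5,11,y); (9,1,x); (9,11,x); (11,15,x); (14,1,y); (14,2,x); (14,11,x); (15,20,x); (19,5,x); (19,9,x); (19,11,y); (20,1,x); (20,22,x)
final:
nodes: 1:q, 2:q, 5:q, 9:q, 11:q, 14:p, 15:p, 18:q, 19:q, 20:p, 22:q
edges: (2,20,x); (5,11,y); (9,1,x); (9,11,x); (11,15,x); (14,1,y); (14,2,x); (14,11,x); (15,20,x); (19,5,x); (19,9,x); (19,11,y); (20,1,x); (20,22,x)


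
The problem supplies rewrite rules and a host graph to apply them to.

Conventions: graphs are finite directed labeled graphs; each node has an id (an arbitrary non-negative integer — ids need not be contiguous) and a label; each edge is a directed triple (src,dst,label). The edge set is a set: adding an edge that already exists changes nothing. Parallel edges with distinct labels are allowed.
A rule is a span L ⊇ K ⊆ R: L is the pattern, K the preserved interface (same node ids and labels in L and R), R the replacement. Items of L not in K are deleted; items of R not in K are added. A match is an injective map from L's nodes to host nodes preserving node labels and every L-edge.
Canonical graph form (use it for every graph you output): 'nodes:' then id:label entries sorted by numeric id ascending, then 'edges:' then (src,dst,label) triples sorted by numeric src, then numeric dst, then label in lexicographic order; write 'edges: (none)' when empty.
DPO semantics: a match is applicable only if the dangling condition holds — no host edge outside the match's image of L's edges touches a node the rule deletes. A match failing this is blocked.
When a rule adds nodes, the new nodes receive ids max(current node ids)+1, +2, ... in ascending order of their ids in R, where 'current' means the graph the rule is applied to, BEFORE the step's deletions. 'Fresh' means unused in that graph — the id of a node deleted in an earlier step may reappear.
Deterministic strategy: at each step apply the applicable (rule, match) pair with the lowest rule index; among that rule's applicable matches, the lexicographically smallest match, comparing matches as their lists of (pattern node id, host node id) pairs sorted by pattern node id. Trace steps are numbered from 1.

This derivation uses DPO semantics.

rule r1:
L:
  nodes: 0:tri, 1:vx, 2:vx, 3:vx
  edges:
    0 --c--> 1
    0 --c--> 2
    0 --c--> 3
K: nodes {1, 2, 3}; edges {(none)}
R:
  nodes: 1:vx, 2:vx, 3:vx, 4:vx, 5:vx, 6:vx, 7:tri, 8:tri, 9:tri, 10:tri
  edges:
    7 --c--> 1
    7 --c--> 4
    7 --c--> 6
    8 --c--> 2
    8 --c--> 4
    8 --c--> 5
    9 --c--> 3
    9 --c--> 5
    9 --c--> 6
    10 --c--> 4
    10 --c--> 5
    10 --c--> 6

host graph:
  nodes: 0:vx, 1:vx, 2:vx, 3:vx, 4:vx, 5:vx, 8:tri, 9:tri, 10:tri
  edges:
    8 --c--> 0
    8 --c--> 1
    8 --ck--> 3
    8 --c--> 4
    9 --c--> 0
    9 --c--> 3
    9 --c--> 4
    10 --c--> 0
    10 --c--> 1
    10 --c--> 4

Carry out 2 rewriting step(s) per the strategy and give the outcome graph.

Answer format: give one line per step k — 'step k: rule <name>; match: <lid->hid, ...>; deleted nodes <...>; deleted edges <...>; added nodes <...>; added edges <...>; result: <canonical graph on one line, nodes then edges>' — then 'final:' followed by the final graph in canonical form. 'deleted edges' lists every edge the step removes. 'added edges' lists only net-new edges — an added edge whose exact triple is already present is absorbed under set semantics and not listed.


step 1: rule r1; match: 0->9, 1->0, 2->3, 3->4; deleted nodes 9; deleted edges (9,0,c); (9,3,c); (9,4,c); added nodes 11, 12, 13, 14, 15, 16, 17; added edges (14,0,c); (14,11,c); (14,13,c); (15,3,c); (15,11,c); (15,12,c); (16,4,c); (16,12,c); (16,13,c); (17,11,c); (17,12,c); (17,13,c); result: nodes: 0:vx, 1:vx, 2:vx, 3:vx, 4:vx, 5:vx, 8:tri, 10:tri, 11:vx, 12:vx, 13:vx, 14:tri, 15:tri, 16:tri, 17:tri edges: (8,0,c); (8,1,c); (8,3,ck); (8,4,c); (10,0,c); (10,1,c); (10,4,c); (14,0,c); (14,11,c); (14,13,c); (15,3,c); (15,11,c); (15,12,c); (16,4,c); (16,12,c); (16,13,c); (17,11,c); (17,12,c); (17,13,c)
step 2: rule r1; match: 0->10, 1->0, 2->1, 3->4; deleted nodes 10; deleted edges (10,0,c); (10,1,c); (10,4,c); added nodes 18, 19, 20, 21, 22, 23, 24; added edges (21,0,c); (21,18,c); (21,20,c); (22,1,c); (22,18,c); (22,19,c); (23,4,c); (23,19,c); (23,20,c); (24,18,c); (24,19,c); (24,20,c); result: nodes: 0:vx, 1:vx, 2:vx, 3:vx, 4:vx, 5:vx, 8:tri, 11:vx, 12:vx, 13:vx, 14:tri, 15:tri, 16:tri, 17:tri, 18:vx, 19:vx, 20:vx, 21:tri, 22:tri, 23:tri, 24:tri edges: (8,0,c); (8,1,c); (8,3,ck); (8,4,c); (14,0,c); (14,11,c); (14,13,c); (15,3,c); (15,11,c); (15,12,c); (16,4,c); (16,12,c); (16,13,c); (17,11,c); (17,12,c); (17,13,c); (21,0,c); (21,18,c); (21,20,c); (22,1,c); (22,18,c); (22,19,c); (23,4,c); (23,19,c); (23,20,c); (24,18,c); (24,19,c); (24,20,c)
final:
nodes: 0:vx, 1:vx, 2:vx, 3:vx, 4:vx, 5:vx, 8:tri, 11:vx, 12:vx, 13:vx, 14:tri, 15:tri, 16:tri, 17:tri, 18:vx, 19:vx, 20:vx, 21:tri, 22:tri, 23:tri, 24:tri
edges: (8,0,c); (8,1,c); (8,3,ck); (8,4,c); (14,0,c); (14,11,c); (14,13,c); (15,3,c); (15,11,c); (15,12,c); (16,4,c); (16,12,c); (16,13,c); (17,11,c); (17,12,c); (17,13,c); (21,0,c); (21,18,c); (21,20,c); (22,1,c); (22,18,c); (22,19,c); (23,4,c); (23,19,c); (23,20,c); (24,18,c); (24,19,c); (24,20,c)


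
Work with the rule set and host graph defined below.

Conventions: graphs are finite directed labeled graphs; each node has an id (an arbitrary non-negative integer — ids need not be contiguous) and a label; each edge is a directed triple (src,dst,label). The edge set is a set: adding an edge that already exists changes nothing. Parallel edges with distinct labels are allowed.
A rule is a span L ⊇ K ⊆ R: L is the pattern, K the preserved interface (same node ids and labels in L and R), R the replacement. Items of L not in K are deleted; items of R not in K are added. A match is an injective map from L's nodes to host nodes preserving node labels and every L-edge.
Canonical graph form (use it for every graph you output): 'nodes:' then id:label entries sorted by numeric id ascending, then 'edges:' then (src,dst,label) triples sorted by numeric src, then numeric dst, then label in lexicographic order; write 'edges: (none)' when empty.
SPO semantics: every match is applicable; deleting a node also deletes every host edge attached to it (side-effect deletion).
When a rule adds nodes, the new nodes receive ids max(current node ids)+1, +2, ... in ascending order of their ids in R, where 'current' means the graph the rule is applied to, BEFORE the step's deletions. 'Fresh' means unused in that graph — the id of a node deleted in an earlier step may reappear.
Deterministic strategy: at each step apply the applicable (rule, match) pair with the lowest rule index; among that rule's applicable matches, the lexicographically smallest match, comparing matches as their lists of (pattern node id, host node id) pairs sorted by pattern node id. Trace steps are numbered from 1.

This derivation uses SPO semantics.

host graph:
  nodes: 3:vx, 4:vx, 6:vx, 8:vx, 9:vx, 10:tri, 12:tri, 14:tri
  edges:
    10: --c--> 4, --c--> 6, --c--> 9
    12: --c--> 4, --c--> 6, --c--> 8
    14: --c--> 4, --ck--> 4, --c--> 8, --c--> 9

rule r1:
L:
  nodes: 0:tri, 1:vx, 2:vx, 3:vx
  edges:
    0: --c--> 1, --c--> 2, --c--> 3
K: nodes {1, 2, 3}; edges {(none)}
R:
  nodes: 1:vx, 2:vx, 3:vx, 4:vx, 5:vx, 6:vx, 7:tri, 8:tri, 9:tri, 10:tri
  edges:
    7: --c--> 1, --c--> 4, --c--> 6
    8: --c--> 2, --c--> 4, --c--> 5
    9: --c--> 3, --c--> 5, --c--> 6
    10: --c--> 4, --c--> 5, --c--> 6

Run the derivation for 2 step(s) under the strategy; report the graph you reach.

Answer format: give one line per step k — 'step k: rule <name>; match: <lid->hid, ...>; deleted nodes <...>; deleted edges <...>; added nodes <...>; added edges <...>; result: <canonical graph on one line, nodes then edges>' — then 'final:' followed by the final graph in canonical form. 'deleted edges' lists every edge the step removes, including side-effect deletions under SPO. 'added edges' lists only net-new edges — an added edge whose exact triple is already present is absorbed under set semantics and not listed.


step 1: rule r1; match: 0->10, 1->4, 2->6, 3->9; deleted nodes 10; deleted edges (10,4,c); (10,6,c); (10,9,c); added nodes 15, 16, 17, 18, 19, 20, 21; added edges (18,4,c); (18,15,c); (18,17,c); (19,6,c); (19,15,c); (19,16,c); (20,9,c); (20,16,c); (20,17,c); (21,15,c); (21,16,c); (21,17,c); result: nodes: 3:vx, 4:vx, 6:vx, 8:vx, 9:vx, 12:tri, 14:tri, 15:vx, 16:vx, 17:vx, 18:tri, 19:tri, 20:tri, 21:tri edges: (12,4,c); (12,6,c); (12,8,c); (14,4,c); (14,4,ck); (14,8,c); (14,9,c); (18,4,c); (18,15,c); (18,17,c); (19,6,c); (19,15,c); (19,16,c); (20,9,c); (20,16,c); (20,17,c); (21,15,c); (21,16,c); (21,17,c)
step 2: rule r1; match: 0->12, 1->4, 2->6, 3->8; deleted nodes 12; deleted edges (12,4,c); (12,6,c); (12,8,c); added nodes 22, 23, 24, 25, 26, 27, 28; added edges (25,4,c); (25,22,c); (25,24,c); (26,6,c); (26,22,c); (26,23,c); (27,8,c); (27,23,c); (27,24,c); (28,22,c); (28,23,c); (28,24,c); result: nodes: 3:vx, 4:vx, 6:vx, 8:vx, 9:vx, 14:tri, 15:vx, 16:vx, 17:vx, 18:tri, 19:tri, 20:tri, 21:tri, 22:vx, 23:vx, 24:vx, 25:tri, 26:tri, 27:tri, 28:tri edges: (14,4,c); (14,4,ck); (14,8,c); (14,9,c); (18,4,c); (18,15,c); (18,17,c); (19,6,c); (19,15,c); (19,16,c); (20,9,c); (20,16,c); (20,17,c); (21,15,c); (21,16,c); (21,17,c); (25,4,c); (25,22,c); (25,24,c); (26,6,c); (26,22,c); (26,23,c); (27,8,c); (27,23,c); (27,24,c); (28,22,c); (28,23,c); (28,24,c)
final:
nodes: 3:vx, 4:vx, 6:vx, 8:vx, 9:vx, 14:tri, 15:vx, 16:vx, 17:vx, 18:tri, 19:tri, 20:tri, 21:tri, 22:vx, 23:vx, 24:vx, 25:tri, 26:tri, 27:tri, 28:tri
edges: (14,4,c); (14,4,ck); (14,8,c); (14,9,c); (18,4,c); (18,15,c); (18,17,c); (19,6,c); (19,15,c); (19,16,c); (20,9,c); (20,16,c); (20,17,c); (21,15,c); (21,16,c); (21,17,c); (25,4,c); (25,22,c); (25,24,c); (26,6,c); (26,22,c); (26,23,c); (27,8,c); (27,23,c); (27,24,c); (28,22,c); (28,23,c); (28,24,c)


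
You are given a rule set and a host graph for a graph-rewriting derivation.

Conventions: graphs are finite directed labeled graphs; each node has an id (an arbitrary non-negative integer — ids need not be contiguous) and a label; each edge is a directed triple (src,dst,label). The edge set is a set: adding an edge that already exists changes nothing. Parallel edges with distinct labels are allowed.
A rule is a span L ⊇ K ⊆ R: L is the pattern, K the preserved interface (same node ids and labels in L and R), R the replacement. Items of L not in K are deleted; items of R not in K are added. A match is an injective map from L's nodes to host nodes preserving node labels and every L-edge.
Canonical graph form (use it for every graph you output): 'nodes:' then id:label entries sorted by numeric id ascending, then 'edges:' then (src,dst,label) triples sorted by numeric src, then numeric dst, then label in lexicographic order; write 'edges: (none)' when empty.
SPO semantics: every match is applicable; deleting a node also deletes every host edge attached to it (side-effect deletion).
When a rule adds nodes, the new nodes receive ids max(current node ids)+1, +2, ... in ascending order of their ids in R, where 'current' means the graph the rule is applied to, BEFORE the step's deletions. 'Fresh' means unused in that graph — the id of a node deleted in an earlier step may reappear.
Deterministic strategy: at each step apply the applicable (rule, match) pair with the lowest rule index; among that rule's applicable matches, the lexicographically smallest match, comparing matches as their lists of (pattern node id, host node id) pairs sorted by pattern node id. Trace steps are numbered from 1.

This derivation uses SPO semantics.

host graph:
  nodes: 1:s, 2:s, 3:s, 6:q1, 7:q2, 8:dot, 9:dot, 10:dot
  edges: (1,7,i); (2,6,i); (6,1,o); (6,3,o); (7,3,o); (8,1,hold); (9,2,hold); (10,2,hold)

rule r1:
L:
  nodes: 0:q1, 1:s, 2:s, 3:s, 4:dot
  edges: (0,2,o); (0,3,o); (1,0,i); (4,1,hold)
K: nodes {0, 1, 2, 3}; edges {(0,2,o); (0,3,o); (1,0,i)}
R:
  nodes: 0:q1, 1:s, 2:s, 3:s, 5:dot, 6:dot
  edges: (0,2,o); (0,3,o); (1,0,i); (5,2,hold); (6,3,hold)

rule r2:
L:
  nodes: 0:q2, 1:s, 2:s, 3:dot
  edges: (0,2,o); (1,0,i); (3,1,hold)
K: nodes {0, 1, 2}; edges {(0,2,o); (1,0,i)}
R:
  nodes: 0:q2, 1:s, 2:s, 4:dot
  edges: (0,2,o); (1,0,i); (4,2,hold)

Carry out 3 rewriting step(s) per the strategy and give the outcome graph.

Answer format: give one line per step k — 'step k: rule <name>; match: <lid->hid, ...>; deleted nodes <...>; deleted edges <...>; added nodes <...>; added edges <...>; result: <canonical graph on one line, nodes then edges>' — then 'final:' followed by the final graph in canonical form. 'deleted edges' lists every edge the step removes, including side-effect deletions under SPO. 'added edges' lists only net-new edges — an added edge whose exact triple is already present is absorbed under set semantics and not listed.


step 1: rule r1; match: 0->6, 1->2, 2->1, 3->3, 4->9; deleted nodes 9; deleted edges (9,2,hold); added nodes 11, 12; added edges (11,1,hold); (12,3,hold); result: nodes: 1:s, 2:s, 3:s, 6:q1, 7:q2, 8:dot, 10:dot, 11:dot, 12:dot edges: (1,7,i); (2,6,i); (6,1,o); (6,3,o); (7,3,o); (8,1,hold); (10,2,hold); (11,1,hold); (12,3,hold)
step 2: rule r1; match: 0->6, 1->2, 2->1, 3->3, 4->10; deleted nodes 10; deleted edges (10,2,hold); added nodes 13, 14; added edges (13,1,hold); (14,3,hold); result: nodes: 1:s, 2:s, 3:s, 6:q1, 7:q2, 8:dot, 11:dot, 12:dot, 13:dot, 14:dot edges: (1,7,i); (2,6,i); (6,1,o); (6,3,o); (7,3,o); (8,1,hold); (11,1,hold); (12,3,hold); (13,1,hold); (14,3,hold)
step 3: rule r2; match: 0->7, 1->1, 2->3, 3->8; deleted nodes 8; deleted edges (8,1,hold); added nodes 15; added edges (15,3,hold); result: nodes: 1:s, 2:s, 3:s, 6:q1, 7:q2, 11:dot, 12:dot, 13:dot, 14:dot, 15:dot edges: (1,7,i); (2,6,i); (6,1,o); (6,3,o); (7,3,o); (11,1,hold); (12,3,hold); (13,1,hold); (14,3,hold); (15,3,hold)
final:
nodes: 1:s, 2:s, 3:s, 6:q1, 7:q2, 11:dot, 12:dot, 13:dot, 14:dot, 15:dot
edges: (1,7,i); (2,6,i); (6,1,o); (6,3,o); (7,3,o); (11,1,hold); (12,3,hold); (13,1,hold); (14,3,hold); (15,3,hold)


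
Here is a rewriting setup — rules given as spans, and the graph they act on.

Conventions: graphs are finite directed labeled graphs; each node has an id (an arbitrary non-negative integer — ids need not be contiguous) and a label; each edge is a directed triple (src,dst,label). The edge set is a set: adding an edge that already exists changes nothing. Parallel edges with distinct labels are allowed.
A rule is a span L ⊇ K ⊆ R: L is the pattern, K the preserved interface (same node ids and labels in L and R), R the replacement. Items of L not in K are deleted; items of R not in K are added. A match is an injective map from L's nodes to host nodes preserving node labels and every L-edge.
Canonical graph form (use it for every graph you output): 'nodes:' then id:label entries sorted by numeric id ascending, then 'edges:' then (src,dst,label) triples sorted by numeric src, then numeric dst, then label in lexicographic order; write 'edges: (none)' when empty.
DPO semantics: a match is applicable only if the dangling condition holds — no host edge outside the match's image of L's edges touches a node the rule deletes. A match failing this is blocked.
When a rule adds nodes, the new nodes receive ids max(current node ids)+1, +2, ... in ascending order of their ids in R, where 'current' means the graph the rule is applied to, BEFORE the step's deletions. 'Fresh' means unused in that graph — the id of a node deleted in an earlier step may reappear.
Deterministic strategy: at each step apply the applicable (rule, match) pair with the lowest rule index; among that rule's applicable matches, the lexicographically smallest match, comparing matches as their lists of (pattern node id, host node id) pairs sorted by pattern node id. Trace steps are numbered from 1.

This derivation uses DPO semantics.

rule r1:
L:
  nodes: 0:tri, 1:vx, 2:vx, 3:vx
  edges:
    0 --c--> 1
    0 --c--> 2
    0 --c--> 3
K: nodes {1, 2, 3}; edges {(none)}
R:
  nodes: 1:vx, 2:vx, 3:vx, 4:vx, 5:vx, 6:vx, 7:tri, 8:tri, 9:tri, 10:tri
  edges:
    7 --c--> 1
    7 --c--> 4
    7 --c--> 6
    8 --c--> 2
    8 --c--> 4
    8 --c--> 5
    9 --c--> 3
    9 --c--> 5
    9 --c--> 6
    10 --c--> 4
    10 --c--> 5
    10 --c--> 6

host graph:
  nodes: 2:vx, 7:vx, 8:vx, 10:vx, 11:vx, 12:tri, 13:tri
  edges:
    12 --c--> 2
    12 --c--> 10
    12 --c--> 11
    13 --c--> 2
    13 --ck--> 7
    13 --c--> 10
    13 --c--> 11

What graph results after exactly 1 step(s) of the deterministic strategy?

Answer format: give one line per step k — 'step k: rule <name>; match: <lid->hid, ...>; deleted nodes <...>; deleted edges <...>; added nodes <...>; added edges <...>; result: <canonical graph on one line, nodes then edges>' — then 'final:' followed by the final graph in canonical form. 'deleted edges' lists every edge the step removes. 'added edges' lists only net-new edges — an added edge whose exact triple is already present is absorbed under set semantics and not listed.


step 1: rule r1; match: 0->12, 1->2, 2->10, 3->11; deleted nodes 12; deleted edges (12,2,c); (12,10,c); (12,11,c); added nodes 14, 15, 16, 17, 18, 19, 20; added edges (17,2,c); (17,14,c); (17,16,c); (18,10,c); (18,14,c); (18,15,c); (19,11,c); (19,15,c); (19,16,c); (20,14,c); (20,15,c); (20,16,c); result: nodes: 2:vx, 7:vx, 8:vx, 10:vx, 11:vx, 13:tri, 14:vx, 15:vx, 16:vx, 17:tri, 18:tri, 19:tri, 20:tri edges: (13,2,c); (13,7,ck); (13,10,c); (13,11,c); (17,2,c); (17,14,c); (17,16,c); (18,10,c); (18,14,c); (18,15,c); (19,11,c); (19,15,c); (19,16,c); (20,14,c); (20,15,c); (20,16,c)
final:
nodes: 2:vx, 7:vx, 8:vx, 10:vx, 11:vx, 13:tri, 14:vx, 15:vx, 16:vx, 17:tri, 18:tri, 19:tri, 20:tri
edges: (13,2,c); (13,7,ck); (13,10,c); (13,11,c); (17,2,c); (17,14,c); (17,16,c); (18,10,c); (18,14,c); (18,15,c); (19,11,c); (19,15,c); (19,16,c); (20,14,c); (20,15,c); (20,16,c)


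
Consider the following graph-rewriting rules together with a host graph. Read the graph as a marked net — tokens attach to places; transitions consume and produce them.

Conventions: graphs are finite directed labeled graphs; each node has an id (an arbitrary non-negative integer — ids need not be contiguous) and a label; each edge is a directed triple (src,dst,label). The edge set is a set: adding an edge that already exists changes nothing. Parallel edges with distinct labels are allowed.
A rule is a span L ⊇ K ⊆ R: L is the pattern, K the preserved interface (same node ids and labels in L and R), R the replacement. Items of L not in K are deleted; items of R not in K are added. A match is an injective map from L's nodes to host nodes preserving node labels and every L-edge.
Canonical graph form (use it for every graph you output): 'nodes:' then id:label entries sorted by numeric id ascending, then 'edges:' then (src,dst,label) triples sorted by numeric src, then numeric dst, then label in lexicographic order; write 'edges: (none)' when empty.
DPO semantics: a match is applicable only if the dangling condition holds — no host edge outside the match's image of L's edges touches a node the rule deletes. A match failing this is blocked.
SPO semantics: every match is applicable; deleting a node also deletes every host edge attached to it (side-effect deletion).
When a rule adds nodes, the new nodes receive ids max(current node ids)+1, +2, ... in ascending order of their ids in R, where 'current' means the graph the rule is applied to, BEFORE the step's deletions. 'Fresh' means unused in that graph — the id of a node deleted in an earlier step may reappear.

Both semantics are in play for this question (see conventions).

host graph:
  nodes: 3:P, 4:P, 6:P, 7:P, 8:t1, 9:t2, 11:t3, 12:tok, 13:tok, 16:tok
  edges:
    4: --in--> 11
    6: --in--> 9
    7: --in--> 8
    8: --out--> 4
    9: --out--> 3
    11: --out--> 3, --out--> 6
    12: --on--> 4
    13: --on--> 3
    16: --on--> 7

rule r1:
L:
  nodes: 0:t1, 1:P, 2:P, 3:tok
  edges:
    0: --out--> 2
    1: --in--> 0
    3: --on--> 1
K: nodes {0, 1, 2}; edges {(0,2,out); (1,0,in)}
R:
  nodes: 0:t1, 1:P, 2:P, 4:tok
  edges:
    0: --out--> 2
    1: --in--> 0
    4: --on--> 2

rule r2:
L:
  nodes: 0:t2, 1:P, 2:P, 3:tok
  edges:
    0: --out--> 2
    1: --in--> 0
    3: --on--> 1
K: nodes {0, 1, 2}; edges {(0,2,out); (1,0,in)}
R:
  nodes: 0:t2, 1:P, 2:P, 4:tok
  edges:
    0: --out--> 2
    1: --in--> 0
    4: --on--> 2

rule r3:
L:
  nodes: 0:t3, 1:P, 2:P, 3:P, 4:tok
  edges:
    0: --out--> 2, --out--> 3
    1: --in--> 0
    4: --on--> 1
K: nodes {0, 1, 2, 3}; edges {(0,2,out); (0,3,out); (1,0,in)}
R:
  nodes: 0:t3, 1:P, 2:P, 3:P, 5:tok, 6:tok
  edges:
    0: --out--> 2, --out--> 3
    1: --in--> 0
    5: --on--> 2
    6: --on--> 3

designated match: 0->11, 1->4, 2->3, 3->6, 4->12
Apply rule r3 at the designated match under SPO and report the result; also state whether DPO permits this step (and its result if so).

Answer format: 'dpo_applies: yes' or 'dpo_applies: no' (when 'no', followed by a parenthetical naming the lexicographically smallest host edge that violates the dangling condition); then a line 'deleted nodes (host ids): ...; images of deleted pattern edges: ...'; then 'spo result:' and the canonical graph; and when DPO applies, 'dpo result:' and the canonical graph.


dpo_applies: yes
deleted nodes (host ids): 12; images of deleted pattern edges: (12,4,on)
spo result:
nodes: 3:P, 4:P, 6:P, 7:P, 8:t1, 9:t2, 11:t3, 13:tok, 16:tok, 17:tok, 18:tok
edges: (4,11,in); (6,9,in); (7,8,in); (8,4,out); (9,3,out); (11,3,out); (11,6,out); (13,3,on); (16,7,on); (17,3,on); (18,6,on)
dpo result:
nodes: 3:P, 4:P, 6:P, 7:P, 8:t1, 9:t2, 11:t3, 13:tok, 16:tok, 17:tok, 18:tok
edges: (4,11,in); (6,9,in); (7,8,in); (8,4,out); (9,3,out); (11,3,out); (11,6,out); (13,3,on); (16,7,on); (17,3,on); (18,6,on)
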